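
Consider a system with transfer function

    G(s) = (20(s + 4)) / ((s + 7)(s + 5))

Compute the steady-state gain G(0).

G(0) = 16/7 ≈ 2.286

At s = 0 each factor (s + a) contributes a and each (s^2 + bs + c) contributes c.
G(0) = 20·(4) / ((7) · (5)) = 80/35 = 16/7.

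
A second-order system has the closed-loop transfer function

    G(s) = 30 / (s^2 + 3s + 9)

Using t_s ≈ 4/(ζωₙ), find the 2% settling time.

t_s ≈ 2.667 s

Comparing s^2 + 3s + 9 to s^2 + 2ζωₙs + ωₙ²: ωₙ = 3 rad/s and ζ = 3/(2·3) = 0.5.
ζωₙ = 3/2 = 1.5, so t_s ≈ 4/(ζωₙ) = 4/1.5 ≈ 2.667 s.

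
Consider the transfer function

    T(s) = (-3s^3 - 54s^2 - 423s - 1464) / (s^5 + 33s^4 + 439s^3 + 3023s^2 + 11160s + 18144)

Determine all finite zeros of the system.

Set the numerator to zero: -3s^3 - 54s^2 - 423s - 1464 = 0, i.e. -3·(s^3 + 18s^2 + 141s + 488) = 0.
Factoring: (s^2 + 10s + 61)(s + 8) = 0.

s = -5 + 6j, -5 - 6j, -8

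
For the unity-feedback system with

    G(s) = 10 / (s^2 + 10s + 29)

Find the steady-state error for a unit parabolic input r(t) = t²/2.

G(s) has no poles at the origin.
This is a Type 0 system; Ka = lim_{s→0} s^2·G(s) = 0, so the steady-state error for a parabola input is infinite.

e_ss = ∞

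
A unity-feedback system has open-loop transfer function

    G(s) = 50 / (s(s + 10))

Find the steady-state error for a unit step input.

e_ss = 0

G(s) has one pole at the origin.
This is a Type 1 system; for a step input the steady-state error is zero.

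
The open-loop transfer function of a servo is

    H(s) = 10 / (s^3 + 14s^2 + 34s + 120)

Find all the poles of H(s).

s = -1 ± 3j, -12

The poles are the roots of the denominator s^3 + 14s^2 + 34s + 120 = 0.
Trying s = -12: the polynomial evaluates to 0, so (s + 12) is a factor.
Dividing out leaves s^2 + 2s + 10 = 0.
The quadratic formula then gives s = -1 ± 3j.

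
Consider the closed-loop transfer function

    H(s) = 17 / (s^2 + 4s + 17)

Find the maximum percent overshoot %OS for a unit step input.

%OS ≈ 17.5%

Comparing s^2 + 4s + 17 to s^2 + 2ζωₙs + ωₙ²: ωₙ = √17 ≈ 4.123 rad/s and ζ = 4/(2·√17) ≈ 0.4851.
%OS = 100·exp(−πζ/√(1−ζ²)) = 100·exp(−π·0.4851/√(1−0.4851²)) ≈ 17.5%.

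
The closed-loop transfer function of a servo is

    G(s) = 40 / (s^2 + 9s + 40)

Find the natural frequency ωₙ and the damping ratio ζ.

ωₙ ≈ 6.325 rad/s, ζ ≈ 0.7115

Compare the denominator to the standard form s^2 + 2ζωₙs + ωₙ².
ωₙ² = 40, so ωₙ = √40 ≈ 6.325 rad/s.
2ζωₙ = 9, so ζ = 9/(2·√40) ≈ 0.7115.
With ζ = 0.7115 the response is underdamped.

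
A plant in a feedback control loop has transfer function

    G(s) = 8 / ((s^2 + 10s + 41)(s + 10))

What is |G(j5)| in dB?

|G(j5)|_dB ≈ -37.3 dB

Substitute s = j5: numerator = 8, denominator = -90 + j580.
|G(j5)| = |8| / |-90 + j580| = 8 / 586.94 ≈ 0.01363.
In decibels: 20·log₁₀(0.01363) ≈ -37.3 dB.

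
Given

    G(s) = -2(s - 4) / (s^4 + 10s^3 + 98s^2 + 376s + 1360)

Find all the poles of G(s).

s = -3 + 5j, -3 - 5j, -2 + 6j, -2 - 6j

The poles are the roots of the denominator s^4 + 10s^3 + 98s^2 + 376s + 1360 = 0.
No real roots exist; factor into two real quadratics: (s^2 + 6s + 34)(s^2 + 4s + 40) = 0.
Each quadratic gives a conjugate pair via the quadratic formula.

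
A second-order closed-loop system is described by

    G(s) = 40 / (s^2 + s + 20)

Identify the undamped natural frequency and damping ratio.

Compare the denominator to the standard form s^2 + 2ζωₙs + ωₙ².
ωₙ² = 20, so ωₙ = √20 ≈ 4.472 rad/s.
2ζωₙ = 1, so ζ = 1/(2·√20) ≈ 0.1118.

ωₙ ≈ 4.472 rad/s, ζ ≈ 0.1118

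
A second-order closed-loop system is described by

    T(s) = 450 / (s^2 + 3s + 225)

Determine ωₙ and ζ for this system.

Compare the denominator to the standard form s^2 + 2ζωₙs + ωₙ².
ωₙ² = 225, so ωₙ = 15 rad/s.
2ζωₙ = 3, so ζ = 3/(2·15) = 0.1.

ωₙ = 15 rad/s, ζ = 0.1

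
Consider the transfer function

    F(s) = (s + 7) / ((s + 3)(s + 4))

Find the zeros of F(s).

s = -7

Set the numerator to zero: s + 7 = 0.
So s = -7.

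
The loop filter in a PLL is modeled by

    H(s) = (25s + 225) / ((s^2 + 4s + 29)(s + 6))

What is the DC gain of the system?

Set s = 0: H(0) = (225) / (174) = 75/58.

H(0) = 75/58 ≈ 1.293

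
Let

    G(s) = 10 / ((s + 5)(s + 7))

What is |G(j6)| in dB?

Substitute s = j6: numerator = 10, denominator = -1 + j72.
|G(j6)| = |10| / |-1 + j72| = 10 / 72.007 ≈ 0.1389.
In decibels: 20·log₁₀(0.1389) ≈ -17.1 dB.

|G(j6)|_dB ≈ -17.1 dB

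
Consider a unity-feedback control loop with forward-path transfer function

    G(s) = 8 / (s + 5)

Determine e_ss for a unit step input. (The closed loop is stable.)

G(s) has no poles at the origin.
This is a Type 0 system. Kp = lim_{s→0} G(s) = 8/5.
e_ss = 1/(1 + Kp) = 1/(1 + 8/5) = 5/13 ≈ 0.3846.

e_ss = 0.3846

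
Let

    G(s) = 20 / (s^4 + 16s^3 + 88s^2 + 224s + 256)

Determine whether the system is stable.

stable

The denominator s^4 + 16s^3 + 88s^2 + 224s + 256 factors as (s^2 + 4s + 8)(s + 4)(s + 8), giving poles at s = -2 + 2j, -2 - 2j, -4, -8.
Since all poles lie strictly in the left half-plane, the system is stable.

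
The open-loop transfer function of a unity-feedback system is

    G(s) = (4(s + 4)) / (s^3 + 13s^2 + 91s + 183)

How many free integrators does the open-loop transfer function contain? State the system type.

Type 0

The denominator has no factor of s at the origin — no free integrator — so this is a Type 0 system.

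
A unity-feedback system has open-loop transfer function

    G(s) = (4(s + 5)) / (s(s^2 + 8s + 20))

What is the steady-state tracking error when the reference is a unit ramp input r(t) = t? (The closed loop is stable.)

G(s) has one pole at the origin.
This is a Type 1 system. Kv = lim_{s→0} s·G(s) = 20/20 = 1.
e_ss = 1/Kv = 1/(1) = 1.

e_ss = 1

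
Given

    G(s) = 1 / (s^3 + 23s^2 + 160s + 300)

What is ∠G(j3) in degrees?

At s = j3: numerator = 1, denominator = 93 + j453.
∠G = ∠num − ∠den = 0° − (78.398°) = -78.40°.

∠G(j3) ≈ -78.40°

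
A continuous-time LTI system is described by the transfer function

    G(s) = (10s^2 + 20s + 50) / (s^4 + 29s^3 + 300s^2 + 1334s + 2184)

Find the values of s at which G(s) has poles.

The poles are the roots of the denominator s^4 + 29s^3 + 300s^2 + 1334s + 2184 = 0.
Trying s = -12: the polynomial evaluates to 0, so (s + 12) is a factor.
Dividing out leaves s^3 + 17s^2 + 96s + 182 = 0.
This factors further as (s + 7)(s^2 + 10s + 26) = 0.

s = -12, -7, -5 ± j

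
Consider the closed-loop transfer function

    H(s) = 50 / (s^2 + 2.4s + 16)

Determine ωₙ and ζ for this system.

ωₙ = 4 rad/s, ζ = 0.3

Compare the denominator to the standard form s^2 + 2ζωₙs + ωₙ².
ωₙ² = 16, so ωₙ = 4 rad/s.
2ζωₙ = 2.4, so ζ = 2.4/(2·4) = 0.3.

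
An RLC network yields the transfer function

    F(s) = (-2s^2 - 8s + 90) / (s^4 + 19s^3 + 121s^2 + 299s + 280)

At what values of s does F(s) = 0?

s = -9, 5

Set the numerator to zero: -2s^2 - 8s + 90 = 0, i.e. -2·(s^2 + 4s - 45) = 0.
Factoring: (s + 9)(s - 5) = 0.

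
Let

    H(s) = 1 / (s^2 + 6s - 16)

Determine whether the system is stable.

unstable

The denominator s^2 + 6s - 16 factors as (s - 2)(s + 8), giving poles at s = 2, -8.
Since the pole(s) at s = 2 lie in the right half-plane, the system is unstable.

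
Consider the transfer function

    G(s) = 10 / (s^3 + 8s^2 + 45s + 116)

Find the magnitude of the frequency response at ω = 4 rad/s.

|G(j4)| ≈ 0.08575

Substitute s = j4: numerator = 10, denominator = -12 + j116.
|G(j4)| = |10| / |-12 + j116| = 10 / 116.62 ≈ 0.08575.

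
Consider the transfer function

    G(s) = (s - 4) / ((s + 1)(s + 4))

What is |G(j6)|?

|G(j6)| ≈ 0.1644

Substitute s = j6: numerator = -4 + j6, denominator = -32 + j30.
|G(j6)| = |-4 + j6| / |-32 + j30| = 7.2111 / 43.863 ≈ 0.1644.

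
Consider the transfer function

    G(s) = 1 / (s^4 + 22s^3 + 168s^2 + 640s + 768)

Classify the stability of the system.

The denominator s^4 + 22s^3 + 168s^2 + 640s + 768 factors as (s^2 + 8s + 32)(s + 2)(s + 12), giving poles at s = -4 ± 4j, -2, -12.
Since all poles lie strictly in the left half-plane, the system is stable.

stable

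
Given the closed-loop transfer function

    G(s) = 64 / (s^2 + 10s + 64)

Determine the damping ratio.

Compare the denominator to the standard form s^2 + 2ζωₙs + ωₙ².
ωₙ² = 64, so ωₙ = 8 rad/s.
2ζωₙ = 10, so ζ = 10/(2·8) = 0.625.

ζ = 0.625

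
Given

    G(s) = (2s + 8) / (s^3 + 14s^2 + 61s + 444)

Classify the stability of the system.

stable

The denominator s^3 + 14s^2 + 61s + 444 factors as (s + 12)(s^2 + 2s + 37), giving poles at s = -12, -1 + 6j, -1 - 6j.
Since all poles lie strictly in the left half-plane, the system is stable.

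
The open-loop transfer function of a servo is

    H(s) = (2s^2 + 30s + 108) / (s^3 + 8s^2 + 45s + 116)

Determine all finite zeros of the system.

Set the numerator to zero: 2s^2 + 30s + 108 = 0, i.e. 2·(s^2 + 15s + 54) = 0.
Factoring: (s + 6)(s + 9) = 0.

s = -6, -9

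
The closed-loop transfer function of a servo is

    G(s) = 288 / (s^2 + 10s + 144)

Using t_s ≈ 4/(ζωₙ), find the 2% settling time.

t_s ≈ 0.8000 s

Comparing s^2 + 10s + 144 to s^2 + 2ζωₙs + ωₙ²: ωₙ = 12 rad/s and ζ = 10/(2·12) ≈ 0.4167.
ζωₙ = 10/2 = 5, so t_s ≈ 4/(ζωₙ) = 4/5 = 0.8000 s.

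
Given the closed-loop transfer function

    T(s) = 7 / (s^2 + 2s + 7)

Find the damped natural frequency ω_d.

ω_d ≈ 2.449 rad/s

Comparing s^2 + 2s + 7 to s^2 + 2ζωₙs + ωₙ²: ωₙ = √7 ≈ 2.646 rad/s and ζ = 2/(2·√7) ≈ 0.3780.
ζωₙ = 2/2 = 1, so ω_d = ωₙ√(1−ζ²) = √(ωₙ² − (ζωₙ)²) = √(7 − 1²) = √6 ≈ 2.449 rad/s.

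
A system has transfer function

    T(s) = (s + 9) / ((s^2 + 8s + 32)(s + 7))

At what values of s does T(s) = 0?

s = -9

Set the numerator to zero: s + 9 = 0.
So s = -9.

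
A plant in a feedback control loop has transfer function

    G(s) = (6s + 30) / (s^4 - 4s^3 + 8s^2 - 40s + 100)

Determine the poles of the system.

The poles are the roots of the denominator s^4 - 4s^3 + 8s^2 - 40s + 100 = 0.
No real roots exist; factor into two real quadratics: (s^2 - 6s + 10)(s^2 + 2s + 10) = 0.
Each quadratic gives a conjugate pair via the quadratic formula.

s = 3 ± j, -1 ± 3j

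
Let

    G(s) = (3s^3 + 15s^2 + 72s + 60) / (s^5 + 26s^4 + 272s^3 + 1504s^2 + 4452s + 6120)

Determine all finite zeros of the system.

Set the numerator to zero: 3s^3 + 15s^2 + 72s + 60 = 0, i.e. 3·(s^3 + 5s^2 + 24s + 20) = 0.
Factoring: (s + 1)(s^2 + 4s + 20) = 0.

s = -1, -2 + 4j, -2 - 4j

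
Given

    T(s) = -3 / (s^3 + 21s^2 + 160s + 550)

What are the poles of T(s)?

s = -11, -5 ± 5j

The poles are the roots of the denominator s^3 + 21s^2 + 160s + 550 = 0.
Trying s = -11: the polynomial evaluates to 0, so (s + 11) is a factor.
Dividing out leaves s^2 + 10s + 50 = 0.
The quadratic formula then gives s = -5 ± 5j.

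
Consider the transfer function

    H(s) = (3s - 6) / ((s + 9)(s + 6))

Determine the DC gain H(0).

H(0) = -1/9 ≈ -0.1111

Set s = 0: H(0) = (-6) / (54) = -1/9.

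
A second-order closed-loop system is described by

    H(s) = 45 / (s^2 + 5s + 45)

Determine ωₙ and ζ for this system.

ωₙ ≈ 6.708 rad/s, ζ ≈ 0.3727

Compare the denominator to the standard form s^2 + 2ζωₙs + ωₙ².
ωₙ² = 45, so ωₙ = √45 ≈ 6.708 rad/s.
2ζωₙ = 5, so ζ = 5/(2·√45) ≈ 0.3727.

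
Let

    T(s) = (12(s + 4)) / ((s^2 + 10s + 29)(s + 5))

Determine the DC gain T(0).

At s = 0 each factor (s + a) contributes a and each (s^2 + bs + c) contributes c.
T(0) = 12·(4) / ((29) · (5)) = 48/145 = 48/145.

T(0) = 48/145 ≈ 0.3310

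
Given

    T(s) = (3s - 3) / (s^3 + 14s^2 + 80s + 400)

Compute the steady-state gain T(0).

T(0) = -3/400 ≈ -0.007500

Set s = 0: T(0) = (-3) / (400) = -3/400.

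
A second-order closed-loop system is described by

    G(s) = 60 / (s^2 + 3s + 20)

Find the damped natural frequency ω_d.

Comparing s^2 + 3s + 20 to s^2 + 2ζωₙs + ωₙ²: ωₙ = √20 ≈ 4.472 rad/s and ζ = 3/(2·√20) ≈ 0.3354.
ζωₙ = 3/2 = 1.5, so ω_d = ωₙ√(1−ζ²) = √(ωₙ² − (ζωₙ)²) = √(20 − 1.5²) = √17.75 ≈ 4.213 rad/s.

ω_d ≈ 4.213 rad/s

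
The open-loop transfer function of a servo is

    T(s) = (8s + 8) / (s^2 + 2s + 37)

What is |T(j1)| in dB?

|T(j1)|_dB ≈ -10.1 dB

Substitute s = j1: numerator = 8 + j8, denominator = 36 + j2.
|T(j1)| = |8 + j8| / |36 + j2| = 11.314 / 36.056 ≈ 0.3138.
In decibels: 20·log₁₀(0.3138) ≈ -10.1 dB.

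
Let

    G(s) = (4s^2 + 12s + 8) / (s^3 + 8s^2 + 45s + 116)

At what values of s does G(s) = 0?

Set the numerator to zero: 4s^2 + 12s + 8 = 0, i.e. 4·(s^2 + 3s + 2) = 0.
Factoring: (s + 1)(s + 2) = 0.

s = -1, -2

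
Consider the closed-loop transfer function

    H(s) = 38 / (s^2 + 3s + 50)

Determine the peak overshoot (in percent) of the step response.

%OS ≈ 50.6%

Comparing s^2 + 3s + 50 to s^2 + 2ζωₙs + ωₙ²: ωₙ = √50 ≈ 7.071 rad/s and ζ = 3/(2·√50) ≈ 0.2121.
%OS = 100·exp(−πζ/√(1−ζ²)) = 100·exp(−π·0.2121/√(1−0.2121²)) ≈ 50.6%.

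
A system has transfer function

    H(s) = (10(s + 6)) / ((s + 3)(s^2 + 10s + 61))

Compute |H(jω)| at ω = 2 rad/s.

Substitute s = j2: numerator = 60 + j20, denominator = 131 + j174.
|H(j2)| = |60 + j20| / |131 + j174| = 63.246 / 217.80 ≈ 0.2904.

|H(j2)| ≈ 0.2904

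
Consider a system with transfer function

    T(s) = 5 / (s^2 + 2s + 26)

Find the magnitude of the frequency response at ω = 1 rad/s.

|T(j1)| ≈ 0.1994

Substitute s = j1: numerator = 5, denominator = 25 + j2.
|T(j1)| = |5| / |25 + j2| = 5 / 25.080 ≈ 0.1994.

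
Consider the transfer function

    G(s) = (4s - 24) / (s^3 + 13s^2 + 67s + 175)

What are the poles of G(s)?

s = -3 ± 4j, -7

The poles are the roots of the denominator s^3 + 13s^2 + 67s + 175 = 0.
Trying s = -7: the polynomial evaluates to 0, so (s + 7) is a factor.
Dividing out leaves s^2 + 6s + 25 = 0.
The quadratic formula then gives s = -3 ± 4j.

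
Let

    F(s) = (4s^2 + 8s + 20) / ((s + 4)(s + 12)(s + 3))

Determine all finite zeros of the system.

Set the numerator to zero: 4s^2 + 8s + 20 = 0, i.e. 4·(s^2 + 2s + 5) = 0.
Factoring: (s^2 + 2s + 5) = 0.

s = -1 ± 2j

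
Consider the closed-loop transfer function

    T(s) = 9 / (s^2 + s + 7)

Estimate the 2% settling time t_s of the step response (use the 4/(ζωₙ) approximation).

t_s ≈ 8 s

Comparing s^2 + s + 7 to s^2 + 2ζωₙs + ωₙ²: ωₙ = √7 ≈ 2.646 rad/s and ζ = 1/(2·√7) ≈ 0.1890.
ζωₙ = 1/2 = 0.5, so t_s ≈ 4/(ζωₙ) = 4/0.5 = 8 s.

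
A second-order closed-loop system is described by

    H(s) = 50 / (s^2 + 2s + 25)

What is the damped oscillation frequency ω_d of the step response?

ω_d ≈ 4.899 rad/s

Comparing s^2 + 2s + 25 to s^2 + 2ζωₙs + ωₙ²: ωₙ = 5 rad/s and ζ = 2/(2·5) = 0.2.
ζωₙ = 2/2 = 1, so ω_d = ωₙ√(1−ζ²) = √(ωₙ² − (ζωₙ)²) = √(25 − 1²) = √24 ≈ 4.899 rad/s.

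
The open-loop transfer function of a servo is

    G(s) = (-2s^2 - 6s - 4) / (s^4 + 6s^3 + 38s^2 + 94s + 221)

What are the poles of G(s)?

s = -1 ± 4j, -2 ± 3j

The poles are the roots of the denominator s^4 + 6s^3 + 38s^2 + 94s + 221 = 0.
No real roots exist; factor into two real quadratics: (s^2 + 2s + 17)(s^2 + 4s + 13) = 0.
Each quadratic gives a conjugate pair via the quadratic formula.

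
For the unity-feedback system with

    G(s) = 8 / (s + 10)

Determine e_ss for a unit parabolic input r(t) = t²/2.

e_ss = ∞

G(s) has no poles at the origin.
This is a Type 0 system; Ka = lim_{s→0} s^2·G(s) = 0, so the steady-state error for a parabola input is infinite.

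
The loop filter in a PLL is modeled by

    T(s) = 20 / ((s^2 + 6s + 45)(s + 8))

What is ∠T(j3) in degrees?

∠T(j3) ≈ -47.12°

At s = j3: numerator = 20, denominator = 234 + j252.
∠T = ∠num − ∠den = 0° − (47.121°) = -47.12°.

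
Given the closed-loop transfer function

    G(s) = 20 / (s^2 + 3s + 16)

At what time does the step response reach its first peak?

Comparing s^2 + 3s + 16 to s^2 + 2ζωₙs + ωₙ²: ωₙ = 4 rad/s and ζ = 3/(2·4) = 0.375.
ζωₙ = 3/2 = 1.5, so ω_d = ωₙ√(1−ζ²) = √(ωₙ² − (ζωₙ)²) = √(16 − 1.5²) = √13.75 ≈ 3.708 rad/s.
t_p = π/ω_d = π/3.708 ≈ 0.8472 s.

t_p ≈ 0.8472 s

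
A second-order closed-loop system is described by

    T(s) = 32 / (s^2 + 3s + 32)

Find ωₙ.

Compare the denominator to the standard form s^2 + 2ζωₙs + ωₙ².
ωₙ² = 32, so ωₙ = √32 ≈ 5.657 rad/s.

ωₙ ≈ 5.657 rad/s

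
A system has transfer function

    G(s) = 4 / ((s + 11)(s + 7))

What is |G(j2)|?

|G(j2)| ≈ 0.04914

Substitute s = j2: numerator = 4, denominator = 73 + j36.
|G(j2)| = |4| / |73 + j36| = 4 / 81.394 ≈ 0.04914.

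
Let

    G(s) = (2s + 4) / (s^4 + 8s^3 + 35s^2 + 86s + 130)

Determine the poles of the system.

The poles are the roots of the denominator s^4 + 8s^3 + 35s^2 + 86s + 130 = 0.
No real roots exist; factor into two real quadratics: (s^2 + 2s + 10)(s^2 + 6s + 13) = 0.
Each quadratic gives a conjugate pair via the quadratic formula.

s = -1 ± 3j, -3 ± 2j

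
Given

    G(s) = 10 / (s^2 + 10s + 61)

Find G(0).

G(0) = 10/61 ≈ 0.1639

At s = 0 each factor (s + a) contributes a and each (s^2 + bs + c) contributes c.
G(0) = 10·1 / ((61)) = 10/61 = 10/61.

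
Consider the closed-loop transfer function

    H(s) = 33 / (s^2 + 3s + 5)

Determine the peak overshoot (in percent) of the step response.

Comparing s^2 + 3s + 5 to s^2 + 2ζωₙs + ωₙ²: ωₙ = √5 ≈ 2.236 rad/s and ζ = 3/(2·√5) ≈ 0.6708.
%OS = 100·exp(−πζ/√(1−ζ²)) = 100·exp(−π·0.6708/√(1−0.6708²)) ≈ 5.83%.

%OS ≈ 5.83%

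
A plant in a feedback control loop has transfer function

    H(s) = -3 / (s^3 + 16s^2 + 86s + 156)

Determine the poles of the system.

s = -5 + j, -5 - j, -6

The poles are the roots of the denominator s^3 + 16s^2 + 86s + 156 = 0.
Trying s = -6: the polynomial evaluates to 0, so (s + 6) is a factor.
Dividing out leaves s^2 + 10s + 26 = 0.
The quadratic formula then gives s = -5 ± 1j.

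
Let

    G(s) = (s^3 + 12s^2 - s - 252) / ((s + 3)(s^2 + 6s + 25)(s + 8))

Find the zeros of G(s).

Set the numerator to zero: s^3 + 12s^2 - s - 252 = 0.
Factoring: (s - 4)(s + 9)(s + 7) = 0.

s = 4, -9, -7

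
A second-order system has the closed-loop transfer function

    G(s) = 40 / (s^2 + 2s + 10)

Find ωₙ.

Compare the denominator to the standard form s^2 + 2ζωₙs + ωₙ².
ωₙ² = 10, so ωₙ = √10 ≈ 3.162 rad/s.

ωₙ ≈ 3.162 rad/s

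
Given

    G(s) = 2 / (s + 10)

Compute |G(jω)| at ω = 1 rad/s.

|G(j1)| ≈ 0.1990

Substitute s = j1: numerator = 2, denominator = 10 + j1.
|G(j1)| = |2| / |10 + j1| = 2 / 10.050 ≈ 0.1990.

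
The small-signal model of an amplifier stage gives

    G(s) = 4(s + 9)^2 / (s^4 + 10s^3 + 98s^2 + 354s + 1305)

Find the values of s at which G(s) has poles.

The poles are the roots of the denominator s^4 + 10s^3 + 98s^2 + 354s + 1305 = 0.
No real roots exist; factor into two real quadratics: (s^2 + 4s + 29)(s^2 + 6s + 45) = 0.
Each quadratic gives a conjugate pair via the quadratic formula.

s = -2 ± 5j, -3 ± 6j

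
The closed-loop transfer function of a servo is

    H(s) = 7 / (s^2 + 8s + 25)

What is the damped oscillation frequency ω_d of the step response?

Comparing s^2 + 8s + 25 to s^2 + 2ζωₙs + ωₙ²: ωₙ = 5 rad/s and ζ = 8/(2·5) = 0.8.
ζωₙ = 8/2 = 4, so ω_d = ωₙ√(1−ζ²) = √(ωₙ² − (ζωₙ)²) = √(25 − 4²) = √9 = 3 rad/s.

ω_d = 3 rad/s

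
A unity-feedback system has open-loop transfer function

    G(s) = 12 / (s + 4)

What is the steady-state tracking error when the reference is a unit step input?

G(s) has no poles at the origin.
This is a Type 0 system. Kp = lim_{s→0} G(s) = 12/4 = 3.
e_ss = 1/(1 + Kp) = 1/(1 + 3) = 1/4 ≈ 0.2500.

e_ss = 0.2500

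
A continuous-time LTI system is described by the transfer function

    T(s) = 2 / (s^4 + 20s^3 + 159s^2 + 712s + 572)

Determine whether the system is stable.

The denominator s^4 + 20s^3 + 159s^2 + 712s + 572 factors as (s + 11)(s^2 + 8s + 52)(s + 1), giving poles at s = -11, -4 + 6j, -4 - 6j, -1.
Since all poles lie strictly in the left half-plane, the system is stable.

stable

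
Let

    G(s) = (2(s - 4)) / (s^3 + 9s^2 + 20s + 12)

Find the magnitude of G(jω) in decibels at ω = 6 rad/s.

Substitute s = j6: numerator = -8 + j12, denominator = -312 - j96.
|G(j6)| = |-8 + j12| / |-312 - j96| = 14.422 / 326.44 ≈ 0.04418.
In decibels: 20·log₁₀(0.04418) ≈ -27.1 dB.

|G(j6)|_dB ≈ -27.1 dB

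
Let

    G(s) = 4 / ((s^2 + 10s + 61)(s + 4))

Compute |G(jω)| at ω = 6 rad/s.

Substitute s = j6: numerator = 4, denominator = -260 + j390.
|G(j6)| = |4| / |-260 + j390| = 4 / 468.72 ≈ 0.008534.

|G(j6)| ≈ 0.008534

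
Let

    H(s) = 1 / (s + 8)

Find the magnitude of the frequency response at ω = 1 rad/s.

Substitute s = j1: numerator = 1, denominator = 8 + j1.
|H(j1)| = |1| / |8 + j1| = 1 / 8.0623 ≈ 0.1240.

|H(j1)| ≈ 0.1240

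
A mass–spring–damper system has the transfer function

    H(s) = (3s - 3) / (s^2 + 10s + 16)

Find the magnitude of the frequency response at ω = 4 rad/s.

|H(j4)| ≈ 0.3092

Substitute s = j4: numerator = -3 + j12, denominator = j40.
|H(j4)| = |-3 + j12| / |j40| = 12.369 / 40 ≈ 0.3092.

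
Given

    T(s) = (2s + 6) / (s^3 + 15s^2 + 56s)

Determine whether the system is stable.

marginally stable

The denominator s^3 + 15s^2 + 56s factors as s(s + 8)(s + 7), giving poles at s = 0, -8, -7.
Since the simple pole(s) at s = 0 lie on the jω-axis with none in the right half-plane, the system is marginally stable.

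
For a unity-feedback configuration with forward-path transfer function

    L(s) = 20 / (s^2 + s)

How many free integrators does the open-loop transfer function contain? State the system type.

Type 1

The denominator has 1 factor of s at the origin (free integrator), so this is a Type 1 system.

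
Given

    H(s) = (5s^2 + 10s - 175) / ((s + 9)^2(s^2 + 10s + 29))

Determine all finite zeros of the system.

s = 5, -7

Set the numerator to zero: 5s^2 + 10s - 175 = 0, i.e. 5·(s^2 + 2s - 35) = 0.
Factoring: (s - 5)(s + 7) = 0.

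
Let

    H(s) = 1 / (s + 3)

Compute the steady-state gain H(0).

H(0) = 1/3 ≈ 0.3333

Set s = 0: H(0) = (1) / (3) = 1/3.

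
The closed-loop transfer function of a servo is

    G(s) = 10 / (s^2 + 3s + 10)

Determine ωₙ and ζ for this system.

ωₙ ≈ 3.162 rad/s, ζ ≈ 0.4743

Compare the denominator to the standard form s^2 + 2ζωₙs + ωₙ².
ωₙ² = 10, so ωₙ = √10 ≈ 3.162 rad/s.
2ζωₙ = 3, so ζ = 3/(2·√10) ≈ 0.4743.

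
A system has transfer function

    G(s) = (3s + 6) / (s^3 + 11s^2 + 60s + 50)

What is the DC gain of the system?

G(0) = 3/25 ≈ 0.1200

Set s = 0: G(0) = (6) / (50) = 3/25.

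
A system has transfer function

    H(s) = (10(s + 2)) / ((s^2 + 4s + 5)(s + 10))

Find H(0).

H(0) = 2/5 ≈ 0.4000

At s = 0 each factor (s + a) contributes a and each (s^2 + bs + c) contributes c.
H(0) = 10·(2) / ((5) · (10)) = 20/50 = 2/5.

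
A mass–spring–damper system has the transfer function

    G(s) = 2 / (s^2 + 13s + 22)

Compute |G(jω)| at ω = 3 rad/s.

|G(j3)| ≈ 0.04865

Substitute s = j3: numerator = 2, denominator = 13 + j39.
|G(j3)| = |2| / |13 + j39| = 2 / 41.110 ≈ 0.04865.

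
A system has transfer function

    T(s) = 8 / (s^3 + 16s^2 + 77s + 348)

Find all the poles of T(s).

The poles are the roots of the denominator s^3 + 16s^2 + 77s + 348 = 0.
Trying s = -12: the polynomial evaluates to 0, so (s + 12) is a factor.
Dividing out leaves s^2 + 4s + 29 = 0.
The quadratic formula then gives s = -2 ± 5j.

s = -12, -2 + 5j, -2 - 5j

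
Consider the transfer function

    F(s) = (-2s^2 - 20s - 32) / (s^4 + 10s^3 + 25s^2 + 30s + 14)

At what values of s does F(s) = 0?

Set the numerator to zero: -2s^2 - 20s - 32 = 0, i.e. -2·(s^2 + 10s + 16) = 0.
Factoring: (s + 8)(s + 2) = 0.

s = -8, -2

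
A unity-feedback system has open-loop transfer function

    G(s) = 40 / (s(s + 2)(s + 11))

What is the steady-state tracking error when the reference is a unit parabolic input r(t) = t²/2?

e_ss = ∞

G(s) has one pole at the origin.
This is a Type 1 system; Ka = lim_{s→0} s^2·G(s) = 0, so the steady-state error for a parabola input is infinite.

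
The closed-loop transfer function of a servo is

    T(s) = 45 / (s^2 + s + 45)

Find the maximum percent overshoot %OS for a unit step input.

Comparing s^2 + s + 45 to s^2 + 2ζωₙs + ωₙ²: ωₙ = √45 ≈ 6.708 rad/s and ζ = 1/(2·√45) ≈ 0.07454.
%OS = 100·exp(−πζ/√(1−ζ²)) = 100·exp(−π·0.07454/√(1−0.07454²)) ≈ 79.1%.

%OS ≈ 79.1%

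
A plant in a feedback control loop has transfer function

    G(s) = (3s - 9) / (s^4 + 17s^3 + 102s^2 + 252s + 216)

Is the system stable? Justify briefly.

The denominator s^4 + 17s^3 + 102s^2 + 252s + 216 factors as (s + 3)(s + 6)^2(s + 2), giving poles at s = -3, -6, -2, -6.
Since all poles lie strictly in the left half-plane, the system is stable.

stable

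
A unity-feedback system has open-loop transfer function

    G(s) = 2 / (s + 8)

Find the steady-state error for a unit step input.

e_ss = 0.8000

G(s) has no poles at the origin.
This is a Type 0 system. Kp = lim_{s→0} G(s) = 2/8 = 1/4.
e_ss = 1/(1 + Kp) = 1/(1 + 1/4) = 4/5 ≈ 0.8000.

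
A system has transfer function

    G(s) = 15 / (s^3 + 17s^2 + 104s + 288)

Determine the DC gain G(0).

G(0) = 5/96 ≈ 0.05208

Set s = 0: G(0) = (15) / (288) = 5/96.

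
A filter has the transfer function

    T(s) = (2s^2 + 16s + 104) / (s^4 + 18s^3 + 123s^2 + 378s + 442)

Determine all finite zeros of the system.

Set the numerator to zero: 2s^2 + 16s + 104 = 0, i.e. 2·(s^2 + 8s + 52) = 0.
Factoring: (s^2 + 8s + 52) = 0.

s = -4 ± 6j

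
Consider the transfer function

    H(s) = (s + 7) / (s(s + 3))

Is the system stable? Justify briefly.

marginally stable

The poles can be read from the denominator factors: s = 0, -3.
Since the simple pole(s) at s = 0 lie on the jω-axis with none in the right half-plane, the system is marginally stable.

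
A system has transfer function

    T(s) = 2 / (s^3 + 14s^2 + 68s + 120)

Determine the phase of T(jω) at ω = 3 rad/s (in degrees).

At s = j3: numerator = 2, denominator = -6 + j177.
∠T = ∠num − ∠den = 0° − (91.941°) = -91.94°.

∠T(j3) ≈ -91.94°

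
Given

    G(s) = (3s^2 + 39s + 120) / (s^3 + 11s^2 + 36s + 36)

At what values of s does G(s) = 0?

Set the numerator to zero: 3s^2 + 39s + 120 = 0, i.e. 3·(s^2 + 13s + 40) = 0.
Factoring: (s + 5)(s + 8) = 0.

s = -5, -8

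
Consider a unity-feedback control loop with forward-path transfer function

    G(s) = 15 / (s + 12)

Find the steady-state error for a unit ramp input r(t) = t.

e_ss = ∞

G(s) has no poles at the origin.
This is a Type 0 system; Kv = lim_{s→0} s·G(s) = 0, so the steady-state error for a ramp input is infinite.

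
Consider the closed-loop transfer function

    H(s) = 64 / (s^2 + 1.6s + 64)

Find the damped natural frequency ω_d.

Comparing s^2 + 1.6s + 64 to s^2 + 2ζωₙs + ωₙ²: ωₙ = 8 rad/s and ζ = 1.6/(2·8) = 0.1.
ζωₙ = 1.6/2 = 0.8, so ω_d = ωₙ√(1−ζ²) = √(ωₙ² − (ζωₙ)²) = √(64 − 0.8²) = √63.36 ≈ 7.960 rad/s.

ω_d ≈ 7.960 rad/s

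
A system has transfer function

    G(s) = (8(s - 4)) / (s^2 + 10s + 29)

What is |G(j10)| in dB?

|G(j10)|_dB ≈ -3.07 dB

Substitute s = j10: numerator = -32 + j80, denominator = -71 + j100.
|G(j10)| = |-32 + j80| / |-71 + j100| = 86.163 / 122.64 ≈ 0.7026.
In decibels: 20·log₁₀(0.7026) ≈ -3.07 dB.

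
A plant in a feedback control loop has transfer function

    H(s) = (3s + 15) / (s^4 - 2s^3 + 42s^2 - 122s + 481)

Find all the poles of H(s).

The poles are the roots of the denominator s^4 - 2s^3 + 42s^2 - 122s + 481 = 0.
No real roots exist; factor into two real quadratics: (s^2 - 4s + 13)(s^2 + 2s + 37) = 0.
Each quadratic gives a conjugate pair via the quadratic formula.

s = 2 + 3j, 2 - 3j, -1 + 6j, -1 - 6j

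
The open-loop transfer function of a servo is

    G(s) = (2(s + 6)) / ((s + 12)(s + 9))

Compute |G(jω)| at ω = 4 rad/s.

Substitute s = j4: numerator = 12 + j8, denominator = 92 + j84.
|G(j4)| = |12 + j8| / |92 + j84| = 14.422 / 124.58 ≈ 0.1158.

|G(j4)| ≈ 0.1158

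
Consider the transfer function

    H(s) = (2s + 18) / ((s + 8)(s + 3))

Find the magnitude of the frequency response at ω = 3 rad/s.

Substitute s = j3: numerator = 18 + j6, denominator = 15 + j33.
|H(j3)| = |18 + j6| / |15 + j33| = 18.974 / 36.249 ≈ 0.5234.

|H(j3)| ≈ 0.5234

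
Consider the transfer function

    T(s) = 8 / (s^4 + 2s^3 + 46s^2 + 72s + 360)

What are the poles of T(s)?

The poles are the roots of the denominator s^4 + 2s^3 + 46s^2 + 72s + 360 = 0.
No real roots exist; factor into two real quadratics: (s^2 + 36)(s^2 + 2s + 10) = 0.
Each quadratic gives a conjugate pair via the quadratic formula.

s = 6j, -6j, -1 + 3j, -1 - 3j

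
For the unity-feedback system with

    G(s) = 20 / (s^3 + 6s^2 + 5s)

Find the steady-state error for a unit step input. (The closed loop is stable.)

G(s) has one pole at the origin.
This is a Type 1 system; for a step input the steady-state error is zero.

e_ss = 0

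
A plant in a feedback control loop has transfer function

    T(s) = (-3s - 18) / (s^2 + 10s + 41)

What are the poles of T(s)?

The poles are the roots of the denominator s^2 + 10s + 41 = 0.
Using the quadratic formula: s = (-10 ± √(-64))/2 = -5 ± 4j.

s = -5 ± 4j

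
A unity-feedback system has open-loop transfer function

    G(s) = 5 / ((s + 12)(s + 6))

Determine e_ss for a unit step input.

G(s) has no poles at the origin.
This is a Type 0 system. Kp = lim_{s→0} G(s) = 5/72.
e_ss = 1/(1 + Kp) = 1/(1 + 5/72) = 72/77 ≈ 0.9351.

e_ss = 0.9351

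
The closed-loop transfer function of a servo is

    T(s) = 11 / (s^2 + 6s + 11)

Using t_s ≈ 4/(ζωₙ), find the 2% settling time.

Comparing s^2 + 6s + 11 to s^2 + 2ζωₙs + ωₙ²: ωₙ = √11 ≈ 3.317 rad/s and ζ = 6/(2·√11) ≈ 0.9045.
ζωₙ = 6/2 = 3, so t_s ≈ 4/(ζωₙ) = 4/3 ≈ 1.333 s.

t_s ≈ 1.333 s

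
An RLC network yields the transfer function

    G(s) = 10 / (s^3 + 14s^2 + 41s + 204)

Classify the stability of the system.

The denominator s^3 + 14s^2 + 41s + 204 factors as (s + 12)(s^2 + 2s + 17), giving poles at s = -12, -1 + 4j, -1 - 4j.
Since all poles lie strictly in the left half-plane, the system is stable.

stable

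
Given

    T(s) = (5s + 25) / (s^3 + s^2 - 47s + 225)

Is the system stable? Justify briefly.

unstable

The denominator s^3 + s^2 - 47s + 225 factors as (s + 9)(s^2 - 8s + 25), giving poles at s = -9, 4 ± 3j.
Since the pole(s) at s = 4 + 3j, 4 - 3j lie in the right half-plane, the system is unstable.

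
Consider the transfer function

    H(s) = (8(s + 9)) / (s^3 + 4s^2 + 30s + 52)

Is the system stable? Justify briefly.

stable

The denominator s^3 + 4s^2 + 30s + 52 factors as (s + 2)(s^2 + 2s + 26), giving poles at s = -2, -1 + 5j, -1 - 5j.
Since all poles lie strictly in the left half-plane, the system is stable.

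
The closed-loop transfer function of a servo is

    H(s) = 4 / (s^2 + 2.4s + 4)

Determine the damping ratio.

ζ = 0.6

Compare the denominator to the standard form s^2 + 2ζωₙs + ωₙ².
ωₙ² = 4, so ωₙ = 2 rad/s.
2ζωₙ = 2.4, so ζ = 2.4/(2·2) = 0.6.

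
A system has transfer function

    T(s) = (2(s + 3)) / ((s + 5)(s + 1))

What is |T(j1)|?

|T(j1)| ≈ 0.8771

Substitute s = j1: numerator = 6 + j2, denominator = 4 + j6.
|T(j1)| = |6 + j2| / |4 + j6| = 6.3246 / 7.2111 ≈ 0.8771.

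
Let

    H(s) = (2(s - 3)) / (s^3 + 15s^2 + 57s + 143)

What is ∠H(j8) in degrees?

At s = j8: numerator = -6 + j16, denominator = -817 - j56.
∠H = ∠num − ∠den = 110.56° − (-176.08°) = 286.6°, which wraps to -73.37°.

∠H(j8) ≈ -73.37°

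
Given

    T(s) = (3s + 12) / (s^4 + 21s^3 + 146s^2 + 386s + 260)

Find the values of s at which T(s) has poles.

s = -5 ± j, -1, -10

The poles are the roots of the denominator s^4 + 21s^3 + 146s^2 + 386s + 260 = 0.
Trying s = -1: the polynomial evaluates to 0, so (s + 1) is a factor.
Dividing out leaves s^3 + 20s^2 + 126s + 260 = 0.
This factors further as (s^2 + 10s + 26)(s + 10) = 0.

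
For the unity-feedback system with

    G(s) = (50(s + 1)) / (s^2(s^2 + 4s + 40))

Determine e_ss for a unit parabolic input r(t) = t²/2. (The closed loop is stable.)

G(s) has 2 poles at the origin.
This is a Type 2 system. Ka = lim_{s→0} s^2·G(s) = 50/40 = 5/4.
e_ss = 1/Ka = 1/(5/4) = 4/5 ≈ 0.8000.

e_ss = 0.8000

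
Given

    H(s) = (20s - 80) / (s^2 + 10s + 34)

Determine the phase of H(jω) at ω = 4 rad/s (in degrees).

At s = j4: numerator = -80 + j80, denominator = 18 + j40.
∠H = ∠num − ∠den = 135° − (65.772°) = 69.23°.

∠H(j4) ≈ 69.23°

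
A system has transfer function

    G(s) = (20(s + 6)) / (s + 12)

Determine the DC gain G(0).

At s = 0 each factor (s + a) contributes a and each (s^2 + bs + c) contributes c.
G(0) = 20·(6) / ((12)) = 120/12 = 10.

G(0) = 10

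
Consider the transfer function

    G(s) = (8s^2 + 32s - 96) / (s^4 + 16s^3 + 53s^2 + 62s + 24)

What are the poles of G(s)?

The poles are the roots of the denominator s^4 + 16s^3 + 53s^2 + 62s + 24 = 0.
Trying s = -1: the polynomial evaluates to 0, so (s + 1) is a factor.
Dividing out leaves s^3 + 15s^2 + 38s + 24 = 0.
This factors further as (s + 12)(s + 1)(s + 2) = 0.

s = -1, -12, -1, -2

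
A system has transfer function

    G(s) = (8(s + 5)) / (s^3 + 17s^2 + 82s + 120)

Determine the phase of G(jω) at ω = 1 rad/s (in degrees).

At s = j1: numerator = 40 + j8, denominator = 103 + j81.
∠G = ∠num − ∠den = 11.310° − (38.182°) = -26.87°.

∠G(j1) ≈ -26.87°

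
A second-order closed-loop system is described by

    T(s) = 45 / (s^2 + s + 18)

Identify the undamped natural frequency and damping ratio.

ωₙ ≈ 4.243 rad/s, ζ ≈ 0.1179

Compare the denominator to the standard form s^2 + 2ζωₙs + ωₙ².
ωₙ² = 18, so ωₙ = √18 ≈ 4.243 rad/s.
2ζωₙ = 1, so ζ = 1/(2·√18) ≈ 0.1179.
With ζ = 0.1179 the response is underdamped.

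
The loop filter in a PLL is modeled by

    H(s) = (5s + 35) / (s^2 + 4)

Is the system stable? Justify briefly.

The denominator s^2 + 4 factors as (s^2 + 4), giving poles at s = ±2j.
Since the simple pole(s) at s = 2j, -2j lie on the jω-axis with none in the right half-plane, the system is marginally stable.

marginally stable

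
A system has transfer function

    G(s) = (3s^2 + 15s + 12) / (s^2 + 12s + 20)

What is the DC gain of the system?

G(0) = 3/5 ≈ 0.6000

Set s = 0: G(0) = (12) / (20) = 3/5.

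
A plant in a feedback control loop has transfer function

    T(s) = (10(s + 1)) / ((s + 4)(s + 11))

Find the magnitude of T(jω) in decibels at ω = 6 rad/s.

|T(j6)|_dB ≈ -3.44 dB

Substitute s = j6: numerator = 10 + j60, denominator = 8 + j90.
|T(j6)| = |10 + j60| / |8 + j90| = 60.828 / 90.355 ≈ 0.6732.
In decibels: 20·log₁₀(0.6732) ≈ -3.44 dB.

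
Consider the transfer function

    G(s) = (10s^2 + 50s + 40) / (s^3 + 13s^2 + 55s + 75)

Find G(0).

G(0) = 8/15 ≈ 0.5333

Set s = 0: G(0) = (40) / (75) = 8/15.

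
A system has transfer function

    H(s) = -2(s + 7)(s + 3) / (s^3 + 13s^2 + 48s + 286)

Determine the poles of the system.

s = -1 ± 5j, -11

The poles are the roots of the denominator s^3 + 13s^2 + 48s + 286 = 0.
Trying s = -11: the polynomial evaluates to 0, so (s + 11) is a factor.
Dividing out leaves s^2 + 2s + 26 = 0.
The quadratic formula then gives s = -1 ± 5j.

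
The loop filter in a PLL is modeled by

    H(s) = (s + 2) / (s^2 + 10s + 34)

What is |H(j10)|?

|H(j10)| ≈ 0.08511

Substitute s = j10: numerator = 2 + j10, denominator = -66 + j100.
|H(j10)| = |2 + j10| / |-66 + j100| = 10.198 / 119.82 ≈ 0.08511.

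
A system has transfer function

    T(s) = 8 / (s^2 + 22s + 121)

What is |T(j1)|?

Substitute s = j1: numerator = 8, denominator = 120 + j22.
|T(j1)| = |8| / |120 + j22| = 8 / 122 ≈ 0.06557.

|T(j1)| ≈ 0.06557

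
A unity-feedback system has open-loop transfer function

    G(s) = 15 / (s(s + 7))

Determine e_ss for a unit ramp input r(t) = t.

e_ss = 0.4667

G(s) has one pole at the origin.
This is a Type 1 system. Kv = lim_{s→0} s·G(s) = 15/7.
e_ss = 1/Kv = 1/(15/7) = 7/15 ≈ 0.4667.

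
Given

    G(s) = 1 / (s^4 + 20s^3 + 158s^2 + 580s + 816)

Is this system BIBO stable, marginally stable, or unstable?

stable

The denominator s^4 + 20s^3 + 158s^2 + 580s + 816 factors as (s^2 + 10s + 34)(s + 6)(s + 4), giving poles at s = -5 ± 3j, -6, -4.
Since all poles lie strictly in the left half-plane, the system is stable.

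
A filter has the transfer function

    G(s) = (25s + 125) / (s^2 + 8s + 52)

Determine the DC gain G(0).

Set s = 0: G(0) = (125) / (52) = 125/52.

G(0) = 125/52 ≈ 2.404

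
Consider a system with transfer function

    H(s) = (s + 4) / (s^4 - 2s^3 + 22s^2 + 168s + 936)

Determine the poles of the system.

The poles are the roots of the denominator s^4 - 2s^3 + 22s^2 + 168s + 936 = 0.
No real roots exist; factor into two real quadratics: (s^2 - 8s + 52)(s^2 + 6s + 18) = 0.
Each quadratic gives a conjugate pair via the quadratic formula.

s = 4 ± 6j, -3 ± 3j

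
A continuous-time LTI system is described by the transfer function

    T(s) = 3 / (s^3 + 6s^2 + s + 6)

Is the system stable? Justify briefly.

The denominator s^3 + 6s^2 + s + 6 factors as (s^2 + 1)(s + 6), giving poles at s = j, -j, -6.
Since the simple pole(s) at s = ±j lie on the jω-axis with none in the right half-plane, the system is marginally stable.

marginally stable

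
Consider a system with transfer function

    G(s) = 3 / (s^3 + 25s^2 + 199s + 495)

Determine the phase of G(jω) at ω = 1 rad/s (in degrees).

∠G(j1) ≈ -22.84°

At s = j1: numerator = 3, denominator = 470 + j198.
∠G = ∠num − ∠den = 0° − (22.845°) = -22.84°.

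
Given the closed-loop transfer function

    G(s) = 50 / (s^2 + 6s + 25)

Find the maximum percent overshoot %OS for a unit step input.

Comparing s^2 + 6s + 25 to s^2 + 2ζωₙs + ωₙ²: ωₙ = 5 rad/s and ζ = 6/(2·5) = 0.6.
%OS = 100·exp(−πζ/√(1−ζ²)) = 100·exp(−π·0.6/√(1−0.6²)) ≈ 9.48%.

%OS ≈ 9.48%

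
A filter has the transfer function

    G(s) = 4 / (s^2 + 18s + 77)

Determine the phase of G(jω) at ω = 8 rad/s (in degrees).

∠G(j8) ≈ -84.84°

At s = j8: numerator = 4, denominator = 13 + j144.
∠G = ∠num − ∠den = 0° − (84.841°) = -84.84°.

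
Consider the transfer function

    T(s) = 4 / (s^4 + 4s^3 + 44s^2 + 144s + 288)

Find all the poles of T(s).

The poles are the roots of the denominator s^4 + 4s^3 + 44s^2 + 144s + 288 = 0.
No real roots exist; factor into two real quadratics: (s^2 + 36)(s^2 + 4s + 8) = 0.
Each quadratic gives a conjugate pair via the quadratic formula.

s = ±6j, -2 ± 2j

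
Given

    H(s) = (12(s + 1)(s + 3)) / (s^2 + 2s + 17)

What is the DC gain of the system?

At s = 0 each factor (s + a) contributes a and each (s^2 + bs + c) contributes c.
H(0) = 12·(1) · (3) / ((17)) = 36/17 = 36/17.

H(0) = 36/17 ≈ 2.118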